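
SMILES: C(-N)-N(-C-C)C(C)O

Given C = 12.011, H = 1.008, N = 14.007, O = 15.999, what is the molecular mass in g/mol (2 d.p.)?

118.18

Molecular formula: C5H14N2O.
M = 5×12.011 + 14×1.008 + 2×14.007 + 1×15.999 = 118.18 g/mol.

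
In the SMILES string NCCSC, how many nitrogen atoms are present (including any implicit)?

1

The symbol for nitrogen appears 1 time in the SMILES.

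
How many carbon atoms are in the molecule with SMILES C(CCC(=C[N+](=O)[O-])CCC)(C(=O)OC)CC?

12

The symbol for carbon appears 12 times in the SMILES.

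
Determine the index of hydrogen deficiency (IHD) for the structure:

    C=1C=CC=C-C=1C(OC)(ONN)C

4

Molecular formula from the SMILES: C9H14N2O2.
DoU = (2C + 2 + N − H − X)/2 = (2·9 + 2 + 2 − 14 − 0)/2 = 8/2 = 4.
(Structurally: 1 ring(s) + 3 π bond(s) = 4.)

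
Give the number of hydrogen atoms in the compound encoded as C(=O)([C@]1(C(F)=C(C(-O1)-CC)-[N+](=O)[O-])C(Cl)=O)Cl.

6

Hydrogens are implicit in SMILES; fill each atom to its normal valence:
  5 × C: no H
  4 × O: no H
  2 × Cl: no H
  1 × C: 3 H
  1 × C: 2 H
  1 × C: 1 H
  1 × F: no H
  1 × N (charge +1): no H
  1 × O (charge -1): no H
  Total hydrogens = 6.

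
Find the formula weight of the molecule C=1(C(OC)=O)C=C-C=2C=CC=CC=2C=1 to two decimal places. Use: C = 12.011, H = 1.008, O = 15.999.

Molecular formula: C12H10O2.
M = 12×12.011 + 10×1.008 + 2×15.999 = 186.21 g/mol.

186.21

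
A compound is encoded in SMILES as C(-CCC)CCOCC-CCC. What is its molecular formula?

C11H24O

Heavy atoms from the SMILES: 11 C, 1 O.
Implicit hydrogens by atom environment:
  9 × C: 2 H each → 18
  2 × C: 3 H each → 6
  1 × O: no H
  Total hydrogens = 24.
Molecular formula: C11H24O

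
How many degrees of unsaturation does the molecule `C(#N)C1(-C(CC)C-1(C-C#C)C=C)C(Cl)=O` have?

7

Molecular formula from the SMILES: C12H12ClNO.
DoU = (2C + 2 + N − H − X)/2 = (2·12 + 2 + 1 − 12 − 1)/2 = 14/2 = 7.
(Structurally: 1 ring(s) + 6 π bond(s) = 7.)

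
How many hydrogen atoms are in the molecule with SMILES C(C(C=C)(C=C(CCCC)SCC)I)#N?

18

Hydrogens are implicit in SMILES; fill each atom to its normal valence:
  5 × C: 2 H each → 10
  3 × C: no H
  2 × C: 3 H each → 6
  2 × C: 1 H each → 2
  1 × I: no H
  1 × N: no H
  1 × S: no H
  Total hydrogens = 18.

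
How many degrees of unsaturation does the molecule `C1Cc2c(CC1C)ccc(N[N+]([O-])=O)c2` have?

6

Molecular formula from the SMILES: C11H14N2O2.
DoU = (2C + 2 + N − H − X)/2 = (2·11 + 2 + 2 − 14 − 0)/2 = 12/2 = 6.
(Structurally: 2 ring(s) + 4 π bond(s) = 6.)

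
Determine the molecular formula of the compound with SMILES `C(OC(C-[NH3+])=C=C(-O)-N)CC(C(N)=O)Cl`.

Heavy atoms from the SMILES: 8 C, 1 Cl, 3 N, 3 O.
Implicit hydrogens by atom environment:
  4 × C: no H
  3 × C: 2 H each → 6
  2 × N: 2 H each → 4
  2 × O: no H
  1 × C: 1 H
  1 × Cl: no H
  1 × N (charge +1): 3 H
  1 × O: 1 H
  Total hydrogens = 15.
Net charge +1.
Molecular formula: C8H15ClN3O3+

C8H15ClN3O3+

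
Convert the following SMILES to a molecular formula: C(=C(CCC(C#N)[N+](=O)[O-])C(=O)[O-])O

Heavy atoms from the SMILES: 7 C, 2 N, 5 O.
Implicit hydrogens by atom environment:
  3 × C: no H
  2 × C: 2 H each → 4
  2 × C: 1 H each → 2
  2 × O: no H
  2 × O (charge -1): no H
  1 × N (charge +1): no H
  1 × N: no H
  1 × O: 1 H
  Total hydrogens = 7.
Net charge -1.
Molecular formula: C7H7N2O5-

C7H7N2O5-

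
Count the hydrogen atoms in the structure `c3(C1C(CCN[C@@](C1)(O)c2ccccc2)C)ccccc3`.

Hydrogens are implicit in SMILES; fill each atom to its normal valence:
  10 × C (aromatic): 1 H each → 10
  3 × C: 2 H each → 6
  2 × C: 1 H each → 2
  2 × C (aromatic): no H
  1 × C: 3 H
  1 × C: no H
  1 × N: 1 H
  1 × O: 1 H
  Total hydrogens = 23.

23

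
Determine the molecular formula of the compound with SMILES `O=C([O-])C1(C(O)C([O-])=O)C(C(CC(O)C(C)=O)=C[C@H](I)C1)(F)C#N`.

Heavy atoms from the SMILES: 14 C, 1 F, 1 I, 1 N, 7 O.
Implicit hydrogens by atom environment:
  7 × C: no H
  4 × C: 1 H each → 4
  3 × O: no H
  2 × C: 2 H each → 4
  2 × O: 1 H each → 2
  2 × O (charge -1): no H
  1 × C: 3 H
  1 × F: no H
  1 × I: no H
  1 × N: no H
  Total hydrogens = 13.
Net charge -2.
Molecular formula: [C14H13FINO7]2-

[C14H13FINO7]2-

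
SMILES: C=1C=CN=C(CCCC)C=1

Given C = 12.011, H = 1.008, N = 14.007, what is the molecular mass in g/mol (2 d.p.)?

135.21

Molecular formula: C9H13N.
M = 9×12.011 + 13×1.008 + 1×14.007 = 135.21 g/mol.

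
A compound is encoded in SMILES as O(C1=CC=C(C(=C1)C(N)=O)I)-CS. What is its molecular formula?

C8H8INO2S

Heavy atoms from the SMILES: 8 C, 1 I, 1 N, 2 O, 1 S.
Implicit hydrogens by atom environment:
  3 × C (aromatic): 1 H each → 3
  3 × C (aromatic): no H
  2 × O: no H
  1 × C: 2 H
  1 × C: no H
  1 × I: no H
  1 × N: 2 H
  1 × S: 1 H
  Total hydrogens = 8.
Molecular formula: C8H8INO2S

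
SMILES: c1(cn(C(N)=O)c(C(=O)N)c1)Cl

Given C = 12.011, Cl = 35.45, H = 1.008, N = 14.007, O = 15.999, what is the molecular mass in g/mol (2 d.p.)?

187.58

Molecular formula: C6H6ClN3O2.
M = 6×12.011 + 1×35.45 + 6×1.008 + 3×14.007 + 2×15.999 = 187.58 g/mol.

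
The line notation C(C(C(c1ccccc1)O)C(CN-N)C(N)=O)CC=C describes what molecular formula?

Heavy atoms from the SMILES: 15 C, 3 N, 2 O.
Implicit hydrogens by atom environment:
  5 × C (aromatic): 1 H each → 5
  4 × C: 2 H each → 8
  4 × C: 1 H each → 4
  2 × N: 2 H each → 4
  1 × C: no H
  1 × C (aromatic): no H
  1 × N: 1 H
  1 × O: 1 H
  1 × O: no H
  Total hydrogens = 23.
Molecular formula: C15H23N3O2

C15H23N3O2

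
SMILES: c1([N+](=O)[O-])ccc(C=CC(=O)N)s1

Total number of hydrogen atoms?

6

Hydrogens are implicit in SMILES; fill each atom to its normal valence:
  2 × C (aromatic): 1 H each → 2
  2 × C: 1 H each → 2
  2 × C (aromatic): no H
  2 × O: no H
  1 × C: no H
  1 × N: 2 H
  1 × N (charge +1): no H
  1 × O (charge -1): no H
  1 × S (aromatic): no H
  Total hydrogens = 6.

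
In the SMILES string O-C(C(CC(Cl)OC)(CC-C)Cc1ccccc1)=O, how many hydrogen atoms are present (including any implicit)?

Hydrogens are implicit in SMILES; fill each atom to its normal valence:
  5 × C (aromatic): 1 H each → 5
  4 × C: 2 H each → 8
  2 × C: 3 H each → 6
  2 × C: no H
  2 × O: no H
  1 × C: 1 H
  1 × C (aromatic): no H
  1 × Cl: no H
  1 × O: 1 H
  Total hydrogens = 21.

21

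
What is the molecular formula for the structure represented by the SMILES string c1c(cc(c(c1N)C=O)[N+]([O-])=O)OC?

Heavy atoms from the SMILES: 8 C, 2 N, 4 O.
Implicit hydrogens by atom environment:
  4 × C (aromatic): no H
  3 × O: no H
  2 × C (aromatic): 1 H each → 2
  1 × C: 3 H
  1 × C: 1 H
  1 × N: 2 H
  1 × N (charge +1): no H
  1 × O (charge -1): no H
  Total hydrogens = 8.
Molecular formula: C8H8N2O4

C8H8N2O4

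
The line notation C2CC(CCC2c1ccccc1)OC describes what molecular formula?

Heavy atoms from the SMILES: 13 C, 1 O.
Implicit hydrogens by atom environment:
  5 × C (aromatic): 1 H each → 5
  4 × C: 2 H each → 8
  2 × C: 1 H each → 2
  1 × C: 3 H
  1 × C (aromatic): no H
  1 × O: no H
  Total hydrogens = 18.
Molecular formula: C13H18O

C13H18O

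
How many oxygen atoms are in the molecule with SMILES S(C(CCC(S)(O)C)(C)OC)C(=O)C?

3

The symbol for oxygen appears 3 times in the SMILES.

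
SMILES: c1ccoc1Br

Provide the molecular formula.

C4H3BrO

Heavy atoms from the SMILES: 1 Br, 4 C, 1 O.
Implicit hydrogens by atom environment:
  3 × C (aromatic): 1 H each → 3
  1 × Br: no H
  1 × C (aromatic): no H
  1 × O (aromatic): no H
  Total hydrogens = 3.
Molecular formula: C4H3BrO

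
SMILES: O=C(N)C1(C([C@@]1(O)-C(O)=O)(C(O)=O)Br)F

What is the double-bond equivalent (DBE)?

4

Molecular formula from the SMILES: C6H5BrFNO6.
DoU = (2C + 2 + N − H − X)/2 = (2·6 + 2 + 1 − 5 − 2)/2 = 8/2 = 4.
(Structurally: 1 ring(s) + 3 π bond(s) = 4.)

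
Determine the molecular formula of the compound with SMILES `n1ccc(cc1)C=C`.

C7H7N

Heavy atoms from the SMILES: 7 C, 1 N.
Implicit hydrogens by atom environment:
  4 × C (aromatic): 1 H each → 4
  1 × C: 2 H
  1 × C: 1 H
  1 × C (aromatic): no H
  1 × N (aromatic): no H
  Total hydrogens = 7.
Molecular formula: C7H7N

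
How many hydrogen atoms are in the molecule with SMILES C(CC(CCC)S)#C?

12

Hydrogens are implicit in SMILES; fill each atom to its normal valence:
  3 × C: 2 H each → 6
  2 × C: 1 H each → 2
  1 × C: 3 H
  1 × C: no H
  1 × S: 1 H
  Total hydrogens = 12.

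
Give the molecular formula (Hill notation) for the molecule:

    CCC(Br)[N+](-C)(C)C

Heavy atoms from the SMILES: 1 Br, 6 C, 1 N.
Implicit hydrogens by atom environment:
  4 × C: 3 H each → 12
  1 × Br: no H
  1 × C: 2 H
  1 × C: 1 H
  1 × N (charge +1): no H
  Total hydrogens = 15.
Net charge +1.
Molecular formula: C6H15BrN+

C6H15BrN+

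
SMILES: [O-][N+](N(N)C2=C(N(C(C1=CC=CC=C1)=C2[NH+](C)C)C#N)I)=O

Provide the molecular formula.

Heavy atoms from the SMILES: 13 C, 1 I, 6 N, 2 O.
Implicit hydrogens by atom environment:
  5 × C (aromatic): 1 H each → 5
  5 × C (aromatic): no H
  2 × C: 3 H each → 6
  2 × N: no H
  1 × C: no H
  1 × I: no H
  1 × N: 2 H
  1 × N (charge +1): 1 H
  1 × N (aromatic): no H
  1 × N (charge +1): no H
  1 × O: no H
  1 × O (charge -1): no H
  Total hydrogens = 14.
Net charge +1.
Molecular formula: C13H14IN6O2+

C13H14IN6O2+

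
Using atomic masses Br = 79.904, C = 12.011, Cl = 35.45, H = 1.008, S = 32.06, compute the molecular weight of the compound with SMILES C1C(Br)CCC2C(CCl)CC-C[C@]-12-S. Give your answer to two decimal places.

Molecular formula: C11H18BrClS.
M = 1×79.904 + 11×12.011 + 1×35.45 + 18×1.008 + 1×32.06 = 297.68 g/mol.

297.68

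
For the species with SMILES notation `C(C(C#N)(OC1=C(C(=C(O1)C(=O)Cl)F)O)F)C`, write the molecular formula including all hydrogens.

Heavy atoms from the SMILES: 9 C, 1 Cl, 2 F, 1 N, 4 O.
Implicit hydrogens by atom environment:
  4 × C (aromatic): no H
  3 × C: no H
  2 × F: no H
  2 × O: no H
  1 × C: 3 H
  1 × C: 2 H
  1 × Cl: no H
  1 × N: no H
  1 × O: 1 H
  1 × O (aromatic): no H
  Total hydrogens = 6.
Molecular formula: C9H6ClF2NO4

C9H6ClF2NO4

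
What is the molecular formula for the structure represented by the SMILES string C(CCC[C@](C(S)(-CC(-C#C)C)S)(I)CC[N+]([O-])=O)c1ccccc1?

Heavy atoms from the SMILES: 19 C, 1 I, 1 N, 2 O, 2 S.
Implicit hydrogens by atom environment:
  7 × C: 2 H each → 14
  5 × C (aromatic): 1 H each → 5
  3 × C: no H
  2 × C: 1 H each → 2
  2 × S: 1 H each → 2
  1 × C: 3 H
  1 × C (aromatic): no H
  1 × I: no H
  1 × N (charge +1): no H
  1 × O: no H
  1 × O (charge -1): no H
  Total hydrogens = 26.
Molecular formula: C19H26INO2S2

C19H26INO2S2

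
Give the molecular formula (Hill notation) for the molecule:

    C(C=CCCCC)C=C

C9H16

Heavy atoms from the SMILES: 9 C.
Implicit hydrogens by atom environment:
  5 × C: 2 H each → 10
  3 × C: 1 H each → 3
  1 × C: 3 H
  Total hydrogens = 16.
Molecular formula: C9H16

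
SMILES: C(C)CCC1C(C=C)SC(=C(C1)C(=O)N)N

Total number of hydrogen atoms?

Hydrogens are implicit in SMILES; fill each atom to its normal valence:
  5 × C: 2 H each → 10
  3 × C: 1 H each → 3
  3 × C: no H
  2 × N: 2 H each → 4
  1 × C: 3 H
  1 × O: no H
  1 × S: no H
  Total hydrogens = 20.

20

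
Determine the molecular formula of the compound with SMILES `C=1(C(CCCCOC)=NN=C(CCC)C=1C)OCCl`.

C14H23ClN2O2

Heavy atoms from the SMILES: 14 C, 1 Cl, 2 N, 2 O.
Implicit hydrogens by atom environment:
  7 × C: 2 H each → 14
  4 × C (aromatic): no H
  3 × C: 3 H each → 9
  2 × N (aromatic): no H
  2 × O: no H
  1 × Cl: no H
  Total hydrogens = 23.
Molecular formula: C14H23ClN2O2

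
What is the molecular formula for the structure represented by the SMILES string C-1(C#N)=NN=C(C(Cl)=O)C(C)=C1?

Heavy atoms from the SMILES: 7 C, 1 Cl, 3 N, 1 O.
Implicit hydrogens by atom environment:
  3 × C (aromatic): no H
  2 × C: no H
  2 × N (aromatic): no H
  1 × C: 3 H
  1 × C (aromatic): 1 H
  1 × Cl: no H
  1 × N: no H
  1 × O: no H
  Total hydrogens = 4.
Molecular formula: C7H4ClN3O

C7H4ClN3O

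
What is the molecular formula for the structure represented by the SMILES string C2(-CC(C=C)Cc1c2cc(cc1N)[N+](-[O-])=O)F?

Heavy atoms from the SMILES: 12 C, 1 F, 2 N, 2 O.
Implicit hydrogens by atom environment:
  4 × C (aromatic): no H
  3 × C: 2 H each → 6
  3 × C: 1 H each → 3
  2 × C (aromatic): 1 H each → 2
  1 × F: no H
  1 × N: 2 H
  1 × N (charge +1): no H
  1 × O: no H
  1 × O (charge -1): no H
  Total hydrogens = 13.
Molecular formula: C12H13FN2O2

C12H13FN2O2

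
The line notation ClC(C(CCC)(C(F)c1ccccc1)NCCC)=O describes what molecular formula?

C15H21ClFNO

Heavy atoms from the SMILES: 15 C, 1 Cl, 1 F, 1 N, 1 O.
Implicit hydrogens by atom environment:
  5 × C (aromatic): 1 H each → 5
  4 × C: 2 H each → 8
  2 × C: 3 H each → 6
  2 × C: no H
  1 × C: 1 H
  1 × C (aromatic): no H
  1 × Cl: no H
  1 × F: no H
  1 × N: 1 H
  1 × O: no H
  Total hydrogens = 21.
Molecular formula: C15H21ClFNO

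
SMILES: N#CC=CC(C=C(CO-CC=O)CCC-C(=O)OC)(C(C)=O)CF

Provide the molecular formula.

Heavy atoms from the SMILES: 17 C, 1 F, 1 N, 5 O.
Implicit hydrogens by atom environment:
  6 × C: 2 H each → 12
  5 × C: no H
  5 × O: no H
  4 × C: 1 H each → 4
  2 × C: 3 H each → 6
  1 × F: no H
  1 × N: no H
  Total hydrogens = 22.
Molecular formula: C17H22FNO5

C17H22FNO5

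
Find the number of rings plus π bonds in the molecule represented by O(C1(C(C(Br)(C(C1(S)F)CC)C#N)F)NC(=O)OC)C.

Molecular formula from the SMILES: C11H15BrF2N2O3S.
DoU = (2C + 2 + N − H − X)/2 = (2·11 + 2 + 2 − 15 − 3)/2 = 8/2 = 4.
(Structurally: 1 ring(s) + 3 π bond(s) = 4.)

4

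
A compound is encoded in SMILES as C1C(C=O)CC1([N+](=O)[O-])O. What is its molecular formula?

C5H7NO4

Heavy atoms from the SMILES: 5 C, 1 N, 4 O.
Implicit hydrogens by atom environment:
  2 × C: 2 H each → 4
  2 × C: 1 H each → 2
  2 × O: no H
  1 × C: no H
  1 × N (charge +1): no H
  1 × O: 1 H
  1 × O (charge -1): no H
  Total hydrogens = 7.
Molecular formula: C5H7NO4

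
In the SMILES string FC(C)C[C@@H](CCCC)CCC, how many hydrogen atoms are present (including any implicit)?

23

Hydrogens are implicit in SMILES; fill each atom to its normal valence:
  6 × C: 2 H each → 12
  3 × C: 3 H each → 9
  2 × C: 1 H each → 2
  1 × F: no H
  Total hydrogens = 23.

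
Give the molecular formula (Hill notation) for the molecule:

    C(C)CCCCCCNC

Heavy atoms from the SMILES: 9 C, 1 N.
Implicit hydrogens by atom environment:
  7 × C: 2 H each → 14
  2 × C: 3 H each → 6
  1 × N: 1 H
  Total hydrogens = 21.
Molecular formula: C9H21N

C9H21N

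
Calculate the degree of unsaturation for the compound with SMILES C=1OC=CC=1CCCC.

Molecular formula from the SMILES: C8H12O.
DoU = (2C + 2 + N − H − X)/2 = (2·8 + 2 + 0 − 12 − 0)/2 = 6/2 = 3.
(Structurally: 1 ring(s) + 2 π bond(s) = 3.)

3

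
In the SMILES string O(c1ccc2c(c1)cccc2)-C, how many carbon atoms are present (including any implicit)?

The symbol for carbon appears 11 times in the SMILES. Lowercase c denotes aromatic carbon and counts toward C.

11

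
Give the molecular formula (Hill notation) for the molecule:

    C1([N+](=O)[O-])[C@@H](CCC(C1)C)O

Heavy atoms from the SMILES: 7 C, 1 N, 3 O.
Implicit hydrogens by atom environment:
  3 × C: 2 H each → 6
  3 × C: 1 H each → 3
  1 × C: 3 H
  1 × N (charge +1): no H
  1 × O: 1 H
  1 × O: no H
  1 × O (charge -1): no H
  Total hydrogens = 13.
Molecular formula: C7H13NO3

C7H13NO3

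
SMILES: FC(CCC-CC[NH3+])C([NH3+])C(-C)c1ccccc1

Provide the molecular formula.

[C15H27FN2]2+

Heavy atoms from the SMILES: 15 C, 1 F, 2 N.
Implicit hydrogens by atom environment:
  5 × C: 2 H each → 10
  5 × C (aromatic): 1 H each → 5
  3 × C: 1 H each → 3
  2 × N (charge +1): 3 H each → 6
  1 × C: 3 H
  1 × C (aromatic): no H
  1 × F: no H
  Total hydrogens = 27.
Net charge +2.
Molecular formula: [C15H27FN2]2+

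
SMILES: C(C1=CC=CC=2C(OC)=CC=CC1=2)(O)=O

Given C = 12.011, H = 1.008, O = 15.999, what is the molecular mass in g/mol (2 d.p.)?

202.21

Molecular formula: C12H10O3.
M = 12×12.011 + 10×1.008 + 3×15.999 = 202.21 g/mol.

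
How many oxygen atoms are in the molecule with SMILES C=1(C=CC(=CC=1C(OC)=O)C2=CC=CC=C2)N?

2

The symbol for oxygen appears 2 times in the SMILES.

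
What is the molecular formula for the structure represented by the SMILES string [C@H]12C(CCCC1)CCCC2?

C10H18

Heavy atoms from the SMILES: 10 C.
Implicit hydrogens by atom environment:
  8 × C: 2 H each → 16
  2 × C: 1 H each → 2
  Total hydrogens = 18.
Molecular formula: C10H18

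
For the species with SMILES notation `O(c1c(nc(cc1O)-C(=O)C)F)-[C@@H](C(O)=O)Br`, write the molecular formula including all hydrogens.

Heavy atoms from the SMILES: 1 Br, 9 C, 1 F, 1 N, 5 O.
Implicit hydrogens by atom environment:
  4 × C (aromatic): no H
  3 × O: no H
  2 × C: no H
  2 × O: 1 H each → 2
  1 × Br: no H
  1 × C: 3 H
  1 × C (aromatic): 1 H
  1 × C: 1 H
  1 × F: no H
  1 × N (aromatic): no H
  Total hydrogens = 7.
Molecular formula: C9H7BrFNO5

C9H7BrFNO5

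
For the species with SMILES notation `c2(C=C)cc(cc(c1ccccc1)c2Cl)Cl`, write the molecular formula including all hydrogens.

Heavy atoms from the SMILES: 14 C, 2 Cl.
Implicit hydrogens by atom environment:
  7 × C (aromatic): 1 H each → 7
  5 × C (aromatic): no H
  2 × Cl: no H
  1 × C: 2 H
  1 × C: 1 H
  Total hydrogens = 10.
Molecular formula: C14H10Cl2

C14H10Cl2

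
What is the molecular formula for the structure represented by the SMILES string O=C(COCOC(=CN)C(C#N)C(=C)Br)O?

C9H11BrN2O4

Heavy atoms from the SMILES: 1 Br, 9 C, 2 N, 4 O.
Implicit hydrogens by atom environment:
  4 × C: no H
  3 × C: 2 H each → 6
  3 × O: no H
  2 × C: 1 H each → 2
  1 × Br: no H
  1 × N: 2 H
  1 × N: no H
  1 × O: 1 H
  Total hydrogens = 11.
Molecular formula: C9H11BrN2O4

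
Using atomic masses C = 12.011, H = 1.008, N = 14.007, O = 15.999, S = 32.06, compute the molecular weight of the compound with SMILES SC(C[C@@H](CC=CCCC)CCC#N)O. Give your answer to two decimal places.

227.37

Molecular formula: C12H21NOS.
M = 12×12.011 + 21×1.008 + 1×14.007 + 1×15.999 + 1×32.06 = 227.37 g/mol.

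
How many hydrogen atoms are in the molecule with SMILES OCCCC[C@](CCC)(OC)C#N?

Hydrogens are implicit in SMILES; fill each atom to its normal valence:
  6 × C: 2 H each → 12
  2 × C: 3 H each → 6
  2 × C: no H
  1 × N: no H
  1 × O: 1 H
  1 × O: no H
  Total hydrogens = 19.

19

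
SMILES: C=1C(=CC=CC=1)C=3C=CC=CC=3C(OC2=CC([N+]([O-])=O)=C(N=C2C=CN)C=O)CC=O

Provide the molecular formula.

Heavy atoms from the SMILES: 23 C, 3 N, 5 O.
Implicit hydrogens by atom environment:
  10 × C (aromatic): 1 H each → 10
  7 × C (aromatic): no H
  5 × C: 1 H each → 5
  4 × O: no H
  1 × C: 2 H
  1 × N: 2 H
  1 × N (aromatic): no H
  1 × N (charge +1): no H
  1 × O (charge -1): no H
  Total hydrogens = 19.
Molecular formula: C23H19N3O5

C23H19N3O5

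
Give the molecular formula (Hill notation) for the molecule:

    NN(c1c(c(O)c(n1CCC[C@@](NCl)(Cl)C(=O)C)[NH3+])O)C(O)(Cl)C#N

Heavy atoms from the SMILES: 12 C, 3 Cl, 6 N, 4 O.
Implicit hydrogens by atom environment:
  4 × C (aromatic): no H
  4 × C: no H
  3 × C: 2 H each → 6
  3 × Cl: no H
  3 × O: 1 H each → 3
  2 × N: no H
  1 × C: 3 H
  1 × N (charge +1): 3 H
  1 × N: 2 H
  1 × N: 1 H
  1 × N (aromatic): no H
  1 × O: no H
  Total hydrogens = 18.
Net charge +1.
Molecular formula: C12H18Cl3N6O4+

C12H18Cl3N6O4+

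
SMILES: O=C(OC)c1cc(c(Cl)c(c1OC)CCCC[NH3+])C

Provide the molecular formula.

C14H21ClNO3+

Heavy atoms from the SMILES: 14 C, 1 Cl, 1 N, 3 O.
Implicit hydrogens by atom environment:
  5 × C (aromatic): no H
  4 × C: 2 H each → 8
  3 × C: 3 H each → 9
  3 × O: no H
  1 × C (aromatic): 1 H
  1 × C: no H
  1 × Cl: no H
  1 × N (charge +1): 3 H
  Total hydrogens = 21.
Net charge +1.
Molecular formula: C14H21ClNO3+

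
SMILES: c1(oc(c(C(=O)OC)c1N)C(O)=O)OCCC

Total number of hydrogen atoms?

Hydrogens are implicit in SMILES; fill each atom to its normal valence:
  4 × C (aromatic): no H
  4 × O: no H
  2 × C: 3 H each → 6
  2 × C: 2 H each → 4
  2 × C: no H
  1 × N: 2 H
  1 × O: 1 H
  1 × O (aromatic): no H
  Total hydrogens = 13.

13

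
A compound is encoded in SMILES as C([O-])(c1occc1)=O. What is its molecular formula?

Heavy atoms from the SMILES: 5 C, 3 O.
Implicit hydrogens by atom environment:
  3 × C (aromatic): 1 H each → 3
  1 × C (aromatic): no H
  1 × C: no H
  1 × O (aromatic): no H
  1 × O: no H
  1 × O (charge -1): no H
  Total hydrogens = 3.
Net charge -1.
Molecular formula: C5H3O3-

C5H3O3-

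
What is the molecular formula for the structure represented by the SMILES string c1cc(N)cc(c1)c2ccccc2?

C12H11N

Heavy atoms from the SMILES: 12 C, 1 N.
Implicit hydrogens by atom environment:
  9 × C (aromatic): 1 H each → 9
  3 × C (aromatic): no H
  1 × N: 2 H
  Total hydrogens = 11.
Molecular formula: C12H11N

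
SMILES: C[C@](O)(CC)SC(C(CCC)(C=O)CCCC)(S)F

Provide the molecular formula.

Heavy atoms from the SMILES: 14 C, 1 F, 2 O, 2 S.
Implicit hydrogens by atom environment:
  6 × C: 2 H each → 12
  4 × C: 3 H each → 12
  3 × C: no H
  1 × C: 1 H
  1 × F: no H
  1 × O: 1 H
  1 × O: no H
  1 × S: 1 H
  1 × S: no H
  Total hydrogens = 27.
Molecular formula: C14H27FO2S2

C14H27FO2S2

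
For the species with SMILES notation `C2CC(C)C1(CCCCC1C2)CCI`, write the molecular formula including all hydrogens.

Heavy atoms from the SMILES: 13 C, 1 I.
Implicit hydrogens by atom environment:
  9 × C: 2 H each → 18
  2 × C: 1 H each → 2
  1 × C: 3 H
  1 × C: no H
  1 × I: no H
  Total hydrogens = 23.
Molecular formula: C13H23I

C13H23I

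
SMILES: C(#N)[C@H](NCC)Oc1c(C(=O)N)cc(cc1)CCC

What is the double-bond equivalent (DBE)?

Molecular formula from the SMILES: C14H19N3O2.
DoU = (2C + 2 + N − H − X)/2 = (2·14 + 2 + 3 − 19 − 0)/2 = 14/2 = 7.
(Structurally: 1 ring(s) + 6 π bond(s) = 7.)

7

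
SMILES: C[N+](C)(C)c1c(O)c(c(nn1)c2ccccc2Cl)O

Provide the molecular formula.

C13H15ClN3O2+

Heavy atoms from the SMILES: 13 C, 1 Cl, 3 N, 2 O.
Implicit hydrogens by atom environment:
  6 × C (aromatic): no H
  4 × C (aromatic): 1 H each → 4
  3 × C: 3 H each → 9
  2 × N (aromatic): no H
  2 × O: 1 H each → 2
  1 × Cl: no H
  1 × N (charge +1): no H
  Total hydrogens = 15.
Net charge +1.
Molecular formula: C13H15ClN3O2+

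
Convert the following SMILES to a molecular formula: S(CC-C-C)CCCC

C8H18S

Heavy atoms from the SMILES: 8 C, 1 S.
Implicit hydrogens by atom environment:
  6 × C: 2 H each → 12
  2 × C: 3 H each → 6
  1 × S: no H
  Total hydrogens = 18.
Molecular formula: C8H18S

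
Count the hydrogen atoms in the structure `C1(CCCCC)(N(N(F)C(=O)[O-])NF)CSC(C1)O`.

Hydrogens are implicit in SMILES; fill each atom to its normal valence:
  6 × C: 2 H each → 12
  2 × C: no H
  2 × F: no H
  2 × N: no H
  1 × C: 3 H
  1 × C: 1 H
  1 × N: 1 H
  1 × O: 1 H
  1 × O: no H
  1 × O (charge -1): no H
  1 × S: no H
  Total hydrogens = 18.

18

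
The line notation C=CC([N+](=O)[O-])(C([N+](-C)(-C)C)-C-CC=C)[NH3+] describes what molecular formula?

[C11H23N3O2]2+

Heavy atoms from the SMILES: 11 C, 3 N, 2 O.
Implicit hydrogens by atom environment:
  4 × C: 2 H each → 8
  3 × C: 3 H each → 9
  3 × C: 1 H each → 3
  2 × N (charge +1): no H
  1 × C: no H
  1 × N (charge +1): 3 H
  1 × O: no H
  1 × O (charge -1): no H
  Total hydrogens = 23.
Net charge +2.
Molecular formula: [C11H23N3O2]2+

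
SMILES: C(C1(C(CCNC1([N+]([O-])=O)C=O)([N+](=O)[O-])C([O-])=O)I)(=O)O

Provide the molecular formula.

Heavy atoms from the SMILES: 8 C, 1 I, 3 N, 9 O.
Implicit hydrogens by atom environment:
  5 × C: no H
  5 × O: no H
  3 × O (charge -1): no H
  2 × C: 2 H each → 4
  2 × N (charge +1): no H
  1 × C: 1 H
  1 × I: no H
  1 × N: 1 H
  1 × O: 1 H
  Total hydrogens = 7.
Net charge -1.
Molecular formula: C8H7IN3O9-

C8H7IN3O9-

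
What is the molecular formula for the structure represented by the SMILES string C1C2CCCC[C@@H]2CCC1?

C10H18

Heavy atoms from the SMILES: 10 C.
Implicit hydrogens by atom environment:
  8 × C: 2 H each → 16
  2 × C: 1 H each → 2
  Total hydrogens = 18.
Molecular formula: C10H18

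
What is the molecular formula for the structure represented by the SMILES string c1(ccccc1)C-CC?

C9H12

Heavy atoms from the SMILES: 9 C.
Implicit hydrogens by atom environment:
  5 × C (aromatic): 1 H each → 5
  2 × C: 2 H each → 4
  1 × C: 3 H
  1 × C (aromatic): no H
  Total hydrogens = 12.
Molecular formula: C9H12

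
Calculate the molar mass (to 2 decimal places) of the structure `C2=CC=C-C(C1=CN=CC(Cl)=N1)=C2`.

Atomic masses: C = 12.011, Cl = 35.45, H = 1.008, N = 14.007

Molecular formula: C10H7ClN2.
M = 10×12.011 + 1×35.45 + 7×1.008 + 2×14.007 = 190.63 g/mol.

190.63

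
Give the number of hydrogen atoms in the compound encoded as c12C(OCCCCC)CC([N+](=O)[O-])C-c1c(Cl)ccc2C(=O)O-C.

Hydrogens are implicit in SMILES; fill each atom to its normal valence:
  6 × C: 2 H each → 12
  4 × C (aromatic): no H
  4 × O: no H
  2 × C: 3 H each → 6
  2 × C (aromatic): 1 H each → 2
  2 × C: 1 H each → 2
  1 × C: no H
  1 × Cl: no H
  1 × N (charge +1): no H
  1 × O (charge -1): no H
  Total hydrogens = 22.

22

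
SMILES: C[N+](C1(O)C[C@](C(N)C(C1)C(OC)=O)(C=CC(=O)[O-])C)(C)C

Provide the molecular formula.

Heavy atoms from the SMILES: 15 C, 2 N, 5 O.
Implicit hydrogens by atom environment:
  5 × C: 3 H each → 15
  4 × C: 1 H each → 4
  4 × C: no H
  3 × O: no H
  2 × C: 2 H each → 4
  1 × N: 2 H
  1 × N (charge +1): no H
  1 × O: 1 H
  1 × O (charge -1): no H
  Total hydrogens = 26.
Molecular formula: C15H26N2O5

C15H26N2O5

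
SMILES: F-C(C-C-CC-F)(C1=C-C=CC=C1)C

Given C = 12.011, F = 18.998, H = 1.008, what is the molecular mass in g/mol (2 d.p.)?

198.26

Molecular formula: C12H16F2.
M = 12×12.011 + 2×18.998 + 16×1.008 = 198.26 g/mol.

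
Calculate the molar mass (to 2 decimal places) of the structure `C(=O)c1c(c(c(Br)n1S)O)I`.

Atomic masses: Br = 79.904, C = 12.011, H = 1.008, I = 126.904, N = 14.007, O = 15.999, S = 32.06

Molecular formula: C5H3BrINO2S.
M = 1×79.904 + 5×12.011 + 3×1.008 + 1×126.904 + 1×14.007 + 2×15.999 + 1×32.06 = 347.95 g/mol.

347.95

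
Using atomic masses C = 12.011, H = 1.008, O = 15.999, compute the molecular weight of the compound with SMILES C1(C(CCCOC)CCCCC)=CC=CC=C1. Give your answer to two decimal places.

Molecular formula: C16H26O.
M = 16×12.011 + 26×1.008 + 1×15.999 = 234.38 g/mol.

234.38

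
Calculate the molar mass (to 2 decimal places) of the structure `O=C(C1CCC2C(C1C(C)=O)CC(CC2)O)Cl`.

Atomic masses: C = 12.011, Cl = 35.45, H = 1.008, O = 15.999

Molecular formula: C13H19ClO3.
M = 13×12.011 + 1×35.45 + 19×1.008 + 3×15.999 = 258.74 g/mol.

258.74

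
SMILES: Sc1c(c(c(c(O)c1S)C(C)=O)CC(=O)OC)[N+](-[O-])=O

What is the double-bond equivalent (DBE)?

7

Molecular formula from the SMILES: C11H11NO6S2.
DoU = (2C + 2 + N − H − X)/2 = (2·11 + 2 + 1 − 11 − 0)/2 = 14/2 = 7.
(Structurally: 1 ring(s) + 6 π bond(s) = 7.)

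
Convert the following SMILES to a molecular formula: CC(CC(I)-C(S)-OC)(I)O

Heavy atoms from the SMILES: 6 C, 2 I, 2 O, 1 S.
Implicit hydrogens by atom environment:
  2 × C: 3 H each → 6
  2 × C: 1 H each → 2
  2 × I: no H
  1 × C: 2 H
  1 × C: no H
  1 × O: 1 H
  1 × O: no H
  1 × S: 1 H
  Total hydrogens = 12.
Molecular formula: C6H12I2O2S

C6H12I2O2S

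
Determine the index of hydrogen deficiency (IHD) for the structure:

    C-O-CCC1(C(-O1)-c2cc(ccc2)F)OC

Molecular formula from the SMILES: C12H15FO3.
DoU = (2C + 2 + N − H − X)/2 = (2·12 + 2 + 0 − 15 − 1)/2 = 10/2 = 5.
(Structurally: 2 ring(s) + 3 π bond(s) = 5.)

5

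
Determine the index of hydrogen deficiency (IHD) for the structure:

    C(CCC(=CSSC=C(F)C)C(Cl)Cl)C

2

Molecular formula from the SMILES: C10H15Cl2FS2.
DoU = (2C + 2 + N − H − X)/2 = (2·10 + 2 + 0 − 15 − 3)/2 = 4/2 = 2.
(Structurally: 0 ring(s) + 2 π bond(s) = 2.)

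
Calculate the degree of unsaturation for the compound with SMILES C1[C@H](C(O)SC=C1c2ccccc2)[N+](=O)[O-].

Molecular formula from the SMILES: C11H11NO3S.
DoU = (2C + 2 + N − H − X)/2 = (2·11 + 2 + 1 − 11 − 0)/2 = 14/2 = 7.
(Structurally: 2 ring(s) + 5 π bond(s) = 7.)

7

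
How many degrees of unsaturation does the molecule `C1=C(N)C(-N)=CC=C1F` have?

4

Molecular formula from the SMILES: C6H7FN2.
DoU = (2C + 2 + N − H − X)/2 = (2·6 + 2 + 2 − 7 − 1)/2 = 8/2 = 4.
(Structurally: 1 ring(s) + 3 π bond(s) = 4.)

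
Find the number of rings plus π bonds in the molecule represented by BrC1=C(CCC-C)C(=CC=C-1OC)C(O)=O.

Molecular formula from the SMILES: C12H15BrO3.
DoU = (2C + 2 + N − H − X)/2 = (2·12 + 2 + 0 − 15 − 1)/2 = 10/2 = 5.
(Structurally: 1 ring(s) + 4 π bond(s) = 5.)

5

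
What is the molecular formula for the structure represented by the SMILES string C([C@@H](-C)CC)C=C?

Heavy atoms from the SMILES: 7 C.
Implicit hydrogens by atom environment:
  3 × C: 2 H each → 6
  2 × C: 3 H each → 6
  2 × C: 1 H each → 2
  Total hydrogens = 14.
Molecular formula: C7H14

C7H14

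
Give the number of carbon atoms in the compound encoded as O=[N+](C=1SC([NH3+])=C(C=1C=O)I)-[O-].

5

The symbol for carbon appears 5 times in the SMILES.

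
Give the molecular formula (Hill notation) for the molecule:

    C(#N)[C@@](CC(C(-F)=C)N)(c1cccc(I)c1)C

C13H14FIN2

Heavy atoms from the SMILES: 13 C, 1 F, 1 I, 2 N.
Implicit hydrogens by atom environment:
  4 × C (aromatic): 1 H each → 4
  3 × C: no H
  2 × C: 2 H each → 4
  2 × C (aromatic): no H
  1 × C: 3 H
  1 × C: 1 H
  1 × F: no H
  1 × I: no H
  1 × N: 2 H
  1 × N: no H
  Total hydrogens = 14.
Molecular formula: C13H14FIN2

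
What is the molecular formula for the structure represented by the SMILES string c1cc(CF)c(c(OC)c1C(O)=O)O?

C9H9FO4

Heavy atoms from the SMILES: 9 C, 1 F, 4 O.
Implicit hydrogens by atom environment:
  4 × C (aromatic): no H
  2 × C (aromatic): 1 H each → 2
  2 × O: 1 H each → 2
  2 × O: no H
  1 × C: 3 H
  1 × C: 2 H
  1 × C: no H
  1 × F: no H
  Total hydrogens = 9.
Molecular formula: C9H9FO4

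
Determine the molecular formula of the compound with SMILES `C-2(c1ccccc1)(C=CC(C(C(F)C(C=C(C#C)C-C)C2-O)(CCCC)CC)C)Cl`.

Heavy atoms from the SMILES: 27 C, 1 Cl, 1 F, 1 O.
Implicit hydrogens by atom environment:
  8 × C: 1 H each → 8
  5 × C: 2 H each → 10
  5 × C (aromatic): 1 H each → 5
  4 × C: 3 H each → 12
  4 × C: no H
  1 × C (aromatic): no H
  1 × Cl: no H
  1 × F: no H
  1 × O: 1 H
  Total hydrogens = 36.
Molecular formula: C27H36ClFO

C27H36ClFO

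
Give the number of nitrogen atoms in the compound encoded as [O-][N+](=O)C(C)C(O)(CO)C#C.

1

The symbol for nitrogen appears 1 time in the SMILES.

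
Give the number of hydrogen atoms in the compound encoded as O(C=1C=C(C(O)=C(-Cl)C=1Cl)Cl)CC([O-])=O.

4

Hydrogens are implicit in SMILES; fill each atom to its normal valence:
  5 × C (aromatic): no H
  3 × Cl: no H
  2 × O: no H
  1 × C: 2 H
  1 × C (aromatic): 1 H
  1 × C: no H
  1 × O: 1 H
  1 × O (charge -1): no H
  Total hydrogens = 4.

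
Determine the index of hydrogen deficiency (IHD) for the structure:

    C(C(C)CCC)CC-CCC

Molecular formula from the SMILES: C11H24.
DoU = (2C + 2 + N − H − X)/2 = (2·11 + 2 + 0 − 24 − 0)/2 = 0/2 = 0.
(Structurally: 0 ring(s) + 0 π bond(s) = 0.)

0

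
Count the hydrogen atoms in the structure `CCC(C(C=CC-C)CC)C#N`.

19

Hydrogens are implicit in SMILES; fill each atom to its normal valence:
  4 × C: 1 H each → 4
  3 × C: 3 H each → 9
  3 × C: 2 H each → 6
  1 × C: no H
  1 × N: no H
  Total hydrogens = 19.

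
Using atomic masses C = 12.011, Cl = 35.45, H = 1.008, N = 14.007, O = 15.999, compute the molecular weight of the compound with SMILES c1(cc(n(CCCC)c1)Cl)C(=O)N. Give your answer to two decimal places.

200.67

Molecular formula: C9H13ClN2O.
M = 9×12.011 + 1×35.45 + 13×1.008 + 2×14.007 + 1×15.999 = 200.67 g/mol.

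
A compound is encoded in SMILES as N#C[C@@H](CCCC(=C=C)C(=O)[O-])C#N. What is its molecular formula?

Heavy atoms from the SMILES: 10 C, 2 N, 2 O.
Implicit hydrogens by atom environment:
  5 × C: no H
  4 × C: 2 H each → 8
  2 × N: no H
  1 × C: 1 H
  1 × O: no H
  1 × O (charge -1): no H
  Total hydrogens = 9.
Net charge -1.
Molecular formula: C10H9N2O2-

C10H9N2O2-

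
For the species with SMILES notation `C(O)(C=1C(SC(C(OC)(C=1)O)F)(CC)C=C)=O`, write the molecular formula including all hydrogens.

Heavy atoms from the SMILES: 11 C, 1 F, 4 O, 1 S.
Implicit hydrogens by atom environment:
  4 × C: no H
  3 × C: 1 H each → 3
  2 × C: 3 H each → 6
  2 × C: 2 H each → 4
  2 × O: 1 H each → 2
  2 × O: no H
  1 × F: no H
  1 × S: no H
  Total hydrogens = 15.
Molecular formula: C11H15FO4S

C11H15FO4S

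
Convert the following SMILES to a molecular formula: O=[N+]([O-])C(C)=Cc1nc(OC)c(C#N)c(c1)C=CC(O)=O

Heavy atoms from the SMILES: 13 C, 3 N, 5 O.
Implicit hydrogens by atom environment:
  4 × C (aromatic): no H
  3 × C: 1 H each → 3
  3 × C: no H
  3 × O: no H
  2 × C: 3 H each → 6
  1 × C (aromatic): 1 H
  1 × N (aromatic): no H
  1 × N (charge +1): no H
  1 × N: no H
  1 × O: 1 H
  1 × O (charge -1): no H
  Total hydrogens = 11.
Molecular formula: C13H11N3O5

C13H11N3O5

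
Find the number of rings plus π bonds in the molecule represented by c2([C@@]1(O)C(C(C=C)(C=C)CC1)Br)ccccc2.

7

Molecular formula from the SMILES: C15H17BrO.
DoU = (2C + 2 + N − H − X)/2 = (2·15 + 2 + 0 − 17 − 1)/2 = 14/2 = 7.
(Structurally: 2 ring(s) + 5 π bond(s) = 7.)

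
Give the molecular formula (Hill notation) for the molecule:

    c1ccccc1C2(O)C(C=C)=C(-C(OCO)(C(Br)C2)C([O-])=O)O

C16H16BrO6-

Heavy atoms from the SMILES: 1 Br, 16 C, 6 O.
Implicit hydrogens by atom environment:
  5 × C (aromatic): 1 H each → 5
  5 × C: no H
  3 × C: 2 H each → 6
  3 × O: 1 H each → 3
  2 × C: 1 H each → 2
  2 × O: no H
  1 × Br: no H
  1 × C (aromatic): no H
  1 × O (charge -1): no H
  Total hydrogens = 16.
Net charge -1.
Molecular formula: C16H16BrO6-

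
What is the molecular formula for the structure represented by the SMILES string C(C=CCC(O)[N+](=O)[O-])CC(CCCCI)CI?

C12H21I2NO3

Heavy atoms from the SMILES: 12 C, 2 I, 1 N, 3 O.
Implicit hydrogens by atom environment:
  8 × C: 2 H each → 16
  4 × C: 1 H each → 4
  2 × I: no H
  1 × N (charge +1): no H
  1 × O: 1 H
  1 × O: no H
  1 × O (charge -1): no H
  Total hydrogens = 21.
Molecular formula: C12H21I2NO3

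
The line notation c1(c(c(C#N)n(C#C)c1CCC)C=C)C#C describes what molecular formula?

Heavy atoms from the SMILES: 14 C, 2 N.
Implicit hydrogens by atom environment:
  4 × C (aromatic): no H
  3 × C: 2 H each → 6
  3 × C: 1 H each → 3
  3 × C: no H
  1 × C: 3 H
  1 × N (aromatic): no H
  1 × N: no H
  Total hydrogens = 12.
Molecular formula: C14H12N2

C14H12N2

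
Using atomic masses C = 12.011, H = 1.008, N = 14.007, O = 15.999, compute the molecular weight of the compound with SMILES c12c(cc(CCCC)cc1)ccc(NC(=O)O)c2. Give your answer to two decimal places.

243.31

Molecular formula: C15H17NO2.
M = 15×12.011 + 17×1.008 + 1×14.007 + 2×15.999 = 243.31 g/mol.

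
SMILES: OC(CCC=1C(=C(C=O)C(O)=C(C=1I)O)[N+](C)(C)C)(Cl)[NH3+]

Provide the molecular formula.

Heavy atoms from the SMILES: 13 C, 1 Cl, 1 I, 2 N, 4 O.
Implicit hydrogens by atom environment:
  6 × C (aromatic): no H
  3 × C: 3 H each → 9
  3 × O: 1 H each → 3
  2 × C: 2 H each → 4
  1 × C: 1 H
  1 × C: no H
  1 × Cl: no H
  1 × I: no H
  1 × N (charge +1): 3 H
  1 × N (charge +1): no H
  1 × O: no H
  Total hydrogens = 20.
Net charge +2.
Molecular formula: [C13H20ClIN2O4]2+

[C13H20ClIN2O4]2+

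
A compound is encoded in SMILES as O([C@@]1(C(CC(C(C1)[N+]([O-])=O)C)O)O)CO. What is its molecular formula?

C8H15NO6

Heavy atoms from the SMILES: 8 C, 1 N, 6 O.
Implicit hydrogens by atom environment:
  3 × C: 2 H each → 6
  3 × C: 1 H each → 3
  3 × O: 1 H each → 3
  2 × O: no H
  1 × C: 3 H
  1 × C: no H
  1 × N (charge +1): no H
  1 × O (charge -1): no H
  Total hydrogens = 15.
Molecular formula: C8H15NO6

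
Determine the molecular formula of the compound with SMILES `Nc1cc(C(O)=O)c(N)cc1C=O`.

Heavy atoms from the SMILES: 8 C, 2 N, 3 O.
Implicit hydrogens by atom environment:
  4 × C (aromatic): no H
  2 × C (aromatic): 1 H each → 2
  2 × N: 2 H each → 4
  2 × O: no H
  1 × C: 1 H
  1 × C: no H
  1 × O: 1 H
  Total hydrogens = 8.
Molecular formula: C8H8N2O3

C8H8N2O3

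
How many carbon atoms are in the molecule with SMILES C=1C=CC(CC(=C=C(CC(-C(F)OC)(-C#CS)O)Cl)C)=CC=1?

The symbol for carbon appears 17 times in the SMILES. (Cl is a single chlorine, not C + l.)

17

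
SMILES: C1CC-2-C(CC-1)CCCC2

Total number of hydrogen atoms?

Hydrogens are implicit in SMILES; fill each atom to its normal valence:
  8 × C: 2 H each → 16
  2 × C: 1 H each → 2
  Total hydrogens = 18.

18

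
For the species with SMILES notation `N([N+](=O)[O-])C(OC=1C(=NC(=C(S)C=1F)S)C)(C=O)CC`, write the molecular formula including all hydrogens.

C10H12FN3O4S2

Heavy atoms from the SMILES: 10 C, 1 F, 3 N, 4 O, 2 S.
Implicit hydrogens by atom environment:
  5 × C (aromatic): no H
  3 × O: no H
  2 × C: 3 H each → 6
  2 × S: 1 H each → 2
  1 × C: 2 H
  1 × C: 1 H
  1 × C: no H
  1 × F: no H
  1 × N: 1 H
  1 × N (aromatic): no H
  1 × N (charge +1): no H
  1 × O (charge -1): no H
  Total hydrogens = 12.
Molecular formula: C10H12FN3O4S2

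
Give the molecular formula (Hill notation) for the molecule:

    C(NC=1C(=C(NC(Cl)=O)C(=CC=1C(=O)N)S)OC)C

Heavy atoms from the SMILES: 11 C, 1 Cl, 3 N, 3 O, 1 S.
Implicit hydrogens by atom environment:
  5 × C (aromatic): no H
  3 × O: no H
  2 × C: 3 H each → 6
  2 × C: no H
  2 × N: 1 H each → 2
  1 × C: 2 H
  1 × C (aromatic): 1 H
  1 × Cl: no H
  1 × N: 2 H
  1 × S: 1 H
  Total hydrogens = 14.
Molecular formula: C11H14ClN3O3S

C11H14ClN3O3S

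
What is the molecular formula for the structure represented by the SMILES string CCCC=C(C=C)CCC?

C10H18

Heavy atoms from the SMILES: 10 C.
Implicit hydrogens by atom environment:
  5 × C: 2 H each → 10
  2 × C: 3 H each → 6
  2 × C: 1 H each → 2
  1 × C: no H
  Total hydrogens = 18.
Molecular formula: C10H18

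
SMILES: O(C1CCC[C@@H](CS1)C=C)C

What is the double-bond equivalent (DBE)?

2

Molecular formula from the SMILES: C9H16OS.
DoU = (2C + 2 + N − H − X)/2 = (2·9 + 2 + 0 − 16 − 0)/2 = 4/2 = 2.
(Structurally: 1 ring(s) + 1 π bond(s) = 2.)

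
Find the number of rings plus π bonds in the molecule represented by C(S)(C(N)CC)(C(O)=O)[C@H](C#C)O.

Molecular formula from the SMILES: C8H13NO3S.
DoU = (2C + 2 + N − H − X)/2 = (2·8 + 2 + 1 − 13 − 0)/2 = 6/2 = 3.
(Structurally: 0 ring(s) + 3 π bond(s) = 3.)

3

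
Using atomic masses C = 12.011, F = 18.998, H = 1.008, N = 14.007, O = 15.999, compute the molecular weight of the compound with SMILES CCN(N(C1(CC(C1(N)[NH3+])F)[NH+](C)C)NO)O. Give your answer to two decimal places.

Molecular formula: [C8H23FN6O2]2+.
M = 8×12.011 + 1×18.998 + 23×1.008 + 6×14.007 + 2×15.999 = 254.31 g/mol.

254.31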